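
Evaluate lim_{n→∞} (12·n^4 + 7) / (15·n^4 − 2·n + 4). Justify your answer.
lim = 12/15 = 4/5

For large n the leading n^4 terms dominate both numerator and denominator. Dividing top and bottom by n^4, every other term tends to 0, leaving 12/15 = 4/5.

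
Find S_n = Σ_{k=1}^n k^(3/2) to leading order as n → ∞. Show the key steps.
S_n ~ (2/5) · n^(5/2)

Integral comparison: Σ_{k=1}^n k^(3/2) = ∫_0^n x^(3/2) dx + O(n^(3/2)). The integral is n^(1 + 3/2) / (1 + 3/2) = n^((3+2)/2) / ((3+2)/2) = (2/5) · n^(5/2).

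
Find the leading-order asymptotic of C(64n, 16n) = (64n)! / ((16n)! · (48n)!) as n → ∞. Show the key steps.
C(64n, 16n) ~ (256/27)^(16n) · sqrt(2/(3π·16n))

Write N = 16n. Apply Stirling to each factorial:
  (4N)! ~ sqrt(2π·4N) · (4N/e)^(4N),
  N! ~ sqrt(2π N) · (N/e)^N,
  (3N)! ~ sqrt(2π·3N) · (3N/e)^(3N).
The exponential factors combine to (4N)^(4N) / (N^N · (3N)^(3N)) = 4^(4N)/3^(3N) = (4^4/3^3)^N = (256/27)^N.
The square-root prefactors combine to sqrt(2π·4N) / (sqrt(2π N)·sqrt(2π·3N)) = sqrt(4 / (2π·3·N)) = sqrt(2/(3π·16n)).
Substituting N = 16n: C(64n, 16n) ~ (256/27)^(16n) · sqrt(2/(3π·16n)).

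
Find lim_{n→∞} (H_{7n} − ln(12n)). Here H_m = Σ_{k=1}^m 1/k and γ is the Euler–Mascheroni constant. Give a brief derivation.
lim = ln(7/12) + γ

By Euler-Maclaurin, H_m = ln m + γ + O(1/m). So
  H_{7n} − ln(12n) = ln(7n) + γ − ln(12n) + O(1/n)
                       = ln(7/12) + γ + O(1/n).
Hence the limit is ln(7/12) + γ.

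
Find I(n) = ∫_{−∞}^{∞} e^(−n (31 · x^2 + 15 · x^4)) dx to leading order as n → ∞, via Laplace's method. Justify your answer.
I(n) ~ sqrt(π/(31n))

φ(x) = 31 · x^2 + 15 · x^4 has its unique global minimum at x* = 0 (since φ'(x) = 62x + 60x^3 = 0 only at x = 0 for real x with both coefficients positive, and φ → ∞ as |x| → ∞). At x* = 0, φ(0) = 0 and φ''(0) = 62. Laplace's method then gives
  I(n) ~ sqrt(2π / (n · φ''(0))) · e^(−n φ(0)) = sqrt(2π / (62n)) = sqrt(π/(31n)).
The 15 · x^4 term contributes only at subleading order (an O(1/n) relative correction).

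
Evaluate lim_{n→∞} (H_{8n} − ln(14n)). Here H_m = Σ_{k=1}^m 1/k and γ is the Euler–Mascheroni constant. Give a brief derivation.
lim = ln(4/7) + γ

By Euler-Maclaurin, H_m = ln m + γ + O(1/m). So
  H_{8n} − ln(14n) = ln(8n) + γ − ln(14n) + O(1/n)
                       = ln(8/14) + γ + O(1/n).
Hence the limit is ln(8/14) + γ (= ln(4/7)).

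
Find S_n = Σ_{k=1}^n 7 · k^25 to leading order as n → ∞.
S_n ~ 7 · n^26 / 26

By integral comparison (Euler-Maclaurin), Σ_{k=1}^n 7 · k^25 = 7 · ∫_0^n x^25 dx + O(n^25) = 7 · n^26/26 + O(n^25). (Equivalently, Faulhaber's formula gives the same leading term.)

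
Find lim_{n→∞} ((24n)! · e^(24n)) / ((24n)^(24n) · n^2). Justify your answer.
lim = 0

Stirling: (24n)! ~ sqrt(2π·24n) · (24n/e)^(24n). Hence
  (24n)! · e^(24n) / (24n)^(24n) ~ sqrt(2π·24n).
Dividing by n^2: sqrt(2π·24n) / n^2 = sqrt(2π·24) · n^((1−4)/2), so the expression behaves like sqrt(2π·24) · n^((1−4)/2) → 0.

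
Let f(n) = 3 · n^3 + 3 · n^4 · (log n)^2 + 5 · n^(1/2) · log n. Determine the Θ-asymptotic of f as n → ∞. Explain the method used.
f(n) ∈ Θ(n^4 · (log n)^2)

Compare the terms by growth order. For large n, n^a · (log n)^b dominates n^a' · (log n)^b' iff a > a', or (a = a' and b > b'). Ranking the 3 terms shows the dominant one is 3 · n^4 · (log n)^2. Hence f(n) ∈ Θ(n^4 · (log n)^2).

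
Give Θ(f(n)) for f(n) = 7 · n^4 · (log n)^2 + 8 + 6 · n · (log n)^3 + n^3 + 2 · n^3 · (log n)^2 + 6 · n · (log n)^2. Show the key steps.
f(n) ∈ Θ(n^4 · (log n)^2)

Compare the terms by growth order. For large n, n^a · (log n)^b dominates n^a' · (log n)^b' iff a > a', or (a = a' and b > b'). Ranking the 6 terms shows the dominant one is 7 · n^4 · (log n)^2. Hence f(n) ∈ Θ(n^4 · (log n)^2).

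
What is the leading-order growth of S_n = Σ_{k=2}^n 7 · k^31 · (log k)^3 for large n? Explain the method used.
S_n ~ 7 · n^32 · (log n)^3 / 32

By integral comparison, S_n = ∫_1^n 7 · x^31 · (log x)^3 dx + O(n^31 · (log n)^3). For the integral, the leading term of ∫_1^n x^31 (log x)^3 dx is n^32/32 · (log n)^3 (by repeated integration by parts; each step lowers the log-exponent and produces a relatively O(1/log n) correction). Hence S_n ~ 7 · n^32 · (log n)^3 / 32.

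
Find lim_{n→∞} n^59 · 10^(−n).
lim = 0

Exponentials with base > 1 dominate every fixed polynomial: for any fixed c, n^c / 10^n → 0 as n → ∞ (e.g. by the ratio test, or by writing 10^n = e^(n ln 10) and noting e^(n ln 10) / n^c → ∞). Hence n^59 · 10^(−n) = n^59 / 10^n → 0.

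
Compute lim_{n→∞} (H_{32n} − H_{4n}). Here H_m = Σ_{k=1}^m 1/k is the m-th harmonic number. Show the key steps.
lim = ln(32/4) = ln 8

Euler-Maclaurin gives H_m = ln m + γ + 1/(2m) + O(1/m^2). The γ and O(1/m) terms cancel in the difference:
  H_{32n} − H_{4n} = ln(32n) − ln(4n) + O(1/n) = ln(32/4) + O(1/n).
Hence the limit is ln(32/4) = ln 8.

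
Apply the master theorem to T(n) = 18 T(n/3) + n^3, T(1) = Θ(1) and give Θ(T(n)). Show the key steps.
T(n) = Θ(n^3)

log_3 18 ≈ 2.631. f(n) = n^3 dominates n^(log_3 18) since 3 > 2.631, and the regularity condition a·f(n/b) = 18·(n/3)^3 = (18/27)·n^3 ≤ c·f(n) holds with c = 18/27 ≈ 0.667 < 1. So this is Case 3: T(n) = Θ(f(n)) = Θ(n^3).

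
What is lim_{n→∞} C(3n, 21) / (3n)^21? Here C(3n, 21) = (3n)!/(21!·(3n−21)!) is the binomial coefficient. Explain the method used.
lim = 1/21! = 1/51090942171709440000

With N = 3n → ∞: C(N, 21) / N^21 = [N(N−1)…(N−20)] / (21! · N^21) = (1/21!) · 1 · (1 − 1/(3n)) · … · (1 − 20/(3n)). Each factor → 1 as N → ∞, so the limit is 1/21! = 1/51090942171709440000.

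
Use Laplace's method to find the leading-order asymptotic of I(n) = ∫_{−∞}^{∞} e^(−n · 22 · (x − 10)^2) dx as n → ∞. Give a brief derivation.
I(n) = sqrt(π/(22n))

Here φ(x) = 22 · (x − 10)^2 has its unique minimum at x* = 10 with φ(x*) = 0 and φ''(x*) = 44. Laplace's method gives
  I(n) ~ e^(−n φ(x*)) · sqrt(2π / (n · φ''(x*))) = sqrt(2π / (44n)) = sqrt(π/(22n)).
This is exact: substituting u = (x − 10)·sqrt(22n) gives I(n) = (1/sqrt(22n)) ∫_{−∞}^{∞} e^(−u^2) du = sqrt(π/(22n)).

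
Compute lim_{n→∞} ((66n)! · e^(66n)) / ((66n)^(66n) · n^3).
lim = 0

Stirling: (66n)! ~ sqrt(2π·66n) · (66n/e)^(66n). Hence
  (66n)! · e^(66n) / (66n)^(66n) ~ sqrt(2π·66n).
Dividing by n^3: sqrt(2π·66n) / n^3 = sqrt(2π·66) · n^((1−6)/2), so the expression behaves like sqrt(2π·66) · n^((1−6)/2) → 0.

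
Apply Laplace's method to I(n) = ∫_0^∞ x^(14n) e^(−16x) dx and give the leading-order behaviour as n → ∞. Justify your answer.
I(n) ~ (sqrt(2π·14n) / 16) · (14n/(16e))^(14n)

Write the integrand as exp(14n ln x − 16x) and set f(x) = 14n ln x − 16x. Then f'(x) = 14n/x − 16 = 0 at x* = 14n/16, and f''(x*) = −14n/x*^2 = −16^2/(14n). Laplace's method (interior maximum) gives
  I(n) ~ e^(f(x*)) · sqrt(2π / |f''(x*)|)
        = exp(14n ln(14n/16) − 14n) · sqrt(2π · 14n / 16^2)
        = (14n/16)^(14n) e^(−14n) · sqrt(2π·14n) / 16
        = (sqrt(2π·14n) / 16) · (14n/(16e))^(14n).
This matches Γ(14n+1)/16^(14n+1) with Stirling applied to Γ.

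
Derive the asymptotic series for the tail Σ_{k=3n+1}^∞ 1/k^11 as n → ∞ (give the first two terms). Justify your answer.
Σ_{k>3n} 1/k^11 = 1/(10 · (3n)^10) − 1/(2 · (3n)^11) + O(1/(3n)^12)

Compare to the integral: ∫_{3n}^∞ x^(−11) dx = [−x^(−10)/10]_{3n}^∞ = 1/((11−1)·(3n)^10). The Euler-Maclaurin correction adds −f(3n)/2 = −1/(2·(3n)^11). Euler-Maclaurin then gives
  Σ_{k>3n} 1/k^11 = ∫_{3n}^∞ dx/x^11 − 1/(2·(3n)^11) + O(1/(3n)^12).
(Equivalently this is ζ(11) − Σ_{k≤3n} 1/k^11.)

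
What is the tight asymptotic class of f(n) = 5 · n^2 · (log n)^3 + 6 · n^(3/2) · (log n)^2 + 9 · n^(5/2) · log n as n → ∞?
f(n) ∈ Θ(n^(5/2) · log n)

Compare the terms by growth order. For large n, n^a · (log n)^b dominates n^a' · (log n)^b' iff a > a', or (a = a' and b > b'). Ranking the 3 terms shows the dominant one is 9 · n^(5/2) · log n. Hence f(n) ∈ Θ(n^(5/2) · log n).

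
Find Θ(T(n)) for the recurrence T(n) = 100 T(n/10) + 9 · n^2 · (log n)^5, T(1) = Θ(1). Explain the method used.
T(n) = Θ(n^2 · (log n)^6)

Here log_10 100 = 2 and f(n) = 9 · n^2 · (log n)^5 = Θ(n^(log_10 100) · (log n)^5). This is the extended Case 2 of the master theorem (f matches the critical exponent up to log factors), giving T(n) = Θ(n^(log_10 100) · (log n)^(5+1)) = Θ(n^2 · (log n)^6).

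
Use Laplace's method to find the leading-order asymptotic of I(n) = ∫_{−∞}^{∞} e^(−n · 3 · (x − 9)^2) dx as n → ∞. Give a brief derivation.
I(n) = sqrt(π/(3n))

Here φ(x) = 3 · (x − 9)^2 has its unique minimum at x* = 9 with φ(x*) = 0 and φ''(x*) = 6. Laplace's method gives
  I(n) ~ e^(−n φ(x*)) · sqrt(2π / (n · φ''(x*))) = sqrt(2π / (6n)) = sqrt(π/(3n)).
This is exact: substituting u = (x − 9)·sqrt(3n) gives I(n) = (1/sqrt(3n)) ∫_{−∞}^{∞} e^(−u^2) du = sqrt(π/(3n)).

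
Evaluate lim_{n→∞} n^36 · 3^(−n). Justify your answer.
lim = 0

Exponentials with base > 1 dominate every fixed polynomial: for any fixed c, n^c / 3^n → 0 as n → ∞ (e.g. by the ratio test, or by writing 3^n = e^(n ln 3) and noting e^(n ln 3) / n^c → ∞). Hence n^36 · 3^(−n) = n^36 / 3^n → 0.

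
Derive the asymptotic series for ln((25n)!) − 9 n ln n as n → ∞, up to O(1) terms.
ln((25n)!) − 9 n ln n = 16 n ln n + 25(ln 25 − 1) n + (1/2) ln(2π·25n) + O(1/n)

Stirling: ln((25n)!) = 25n ln(25n) − 25n + (1/2) ln(2π·25n) + O(1/n).
Expand 25n ln(25n) = 25n (ln n + ln 25) = 25n ln n + 25n ln 25.
Subtract 9n ln n: leading term is (25 − 9) n ln n = 16 n ln n. The next term is 25n ln 25 − 25n = 25(ln 25 − 1) n. Then the (1/2) ln(2π·25n) correction.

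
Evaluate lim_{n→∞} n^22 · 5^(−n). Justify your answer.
lim = 0

Exponentials with base > 1 dominate every fixed polynomial: for any fixed c, n^c / 5^n → 0 as n → ∞ (e.g. by the ratio test, or by writing 5^n = e^(n ln 5) and noting e^(n ln 5) / n^c → ∞). Hence n^22 · 5^(−n) = n^22 / 5^n → 0.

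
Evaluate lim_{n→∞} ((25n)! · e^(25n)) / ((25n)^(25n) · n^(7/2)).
lim = 0

Stirling: (25n)! ~ sqrt(2π·25n) · (25n/e)^(25n). Hence
  (25n)! · e^(25n) / (25n)^(25n) ~ sqrt(2π·25n).
Dividing by n^(7/2): sqrt(2π·25n) / n^(7/2) = sqrt(2π·25) · n^((1−7)/2), so the expression behaves like sqrt(2π·25) · n^((1−7)/2) → 0.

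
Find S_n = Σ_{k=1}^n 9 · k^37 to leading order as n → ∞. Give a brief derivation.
S_n ~ 9 · n^38 / 38

By integral comparison (Euler-Maclaurin), Σ_{k=1}^n 9 · k^37 = 9 · ∫_0^n x^37 dx + O(n^37) = 9 · n^38/38 + O(n^37). (Equivalently, Faulhaber's formula gives the same leading term.)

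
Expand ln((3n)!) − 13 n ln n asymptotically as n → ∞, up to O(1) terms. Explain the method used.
ln((3n)!) − 13 n ln n = −10 n ln n + 3(ln 3 − 1) n + (1/2) ln(2π·3n) + O(1/n)

Stirling: ln((3n)!) = 3n ln(3n) − 3n + (1/2) ln(2π·3n) + O(1/n).
Expand 3n ln(3n) = 3n (ln n + ln 3) = 3n ln n + 3n ln 3.
Subtract 13n ln n: leading term is (3 − 13) n ln n = −10 n ln n. The next term is 3n ln 3 − 3n = 3(ln 3 − 1) n. Then the (1/2) ln(2π·3n) correction.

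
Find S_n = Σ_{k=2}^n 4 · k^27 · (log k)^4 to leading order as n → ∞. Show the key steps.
S_n ~ n^28 · (log n)^4 / 7

By integral comparison, S_n = ∫_1^n 4 · x^27 · (log x)^4 dx + O(n^27 · (log n)^4). For the integral, the leading term of ∫_1^n x^27 (log x)^4 dx is n^28/28 · (log n)^4 (by repeated integration by parts; each step lowers the log-exponent and produces a relatively O(1/log n) correction). Hence S_n ~ n^28 · (log n)^4 / 7.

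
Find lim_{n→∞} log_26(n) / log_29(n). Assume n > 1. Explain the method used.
lim = ln(29) / ln(26) = log_26(29)

Change of base: log_26(n) = ln n / ln 26 and log_29(n) = ln n / ln 29. The ratio is (ln n / ln 26) · (ln 29 / ln n) = ln 29 / ln 26, a constant independent of n. So the limit is ln 29 / ln 26 = log_26(29).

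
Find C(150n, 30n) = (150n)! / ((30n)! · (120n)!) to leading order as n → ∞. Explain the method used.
C(150n, 30n) ~ (3125/256)^(30n) · sqrt(5/(8π·30n))

Write N = 30n. Apply Stirling to each factorial:
  (5N)! ~ sqrt(2π·5N) · (5N/e)^(5N),
  N! ~ sqrt(2π N) · (N/e)^N,
  (4N)! ~ sqrt(2π·4N) · (4N/e)^(4N).
The exponential factors combine to (5N)^(5N) / (N^N · (4N)^(4N)) = 5^(5N)/4^(4N) = (5^5/4^4)^N = (3125/256)^N.
The square-root prefactors combine to sqrt(2π·5N) / (sqrt(2π N)·sqrt(2π·4N)) = sqrt(5 / (2π·4·N)) = sqrt(5/(8π·30n)).
Substituting N = 30n: C(150n, 30n) ~ (3125/256)^(30n) · sqrt(5/(8π·30n)).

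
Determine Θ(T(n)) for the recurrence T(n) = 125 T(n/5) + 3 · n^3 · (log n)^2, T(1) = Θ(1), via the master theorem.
T(n) = Θ(n^3 · (log n)^3)

Here log_5 125 = 3 and f(n) = 3 · n^3 · (log n)^2 = Θ(n^(log_5 125) · (log n)^2). This is the extended Case 2 of the master theorem (f matches the critical exponent up to log factors), giving T(n) = Θ(n^(log_5 125) · (log n)^(2+1)) = Θ(n^3 · (log n)^3).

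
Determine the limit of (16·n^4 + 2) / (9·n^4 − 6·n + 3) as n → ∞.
lim = 16/9

For large n the leading n^4 terms dominate both numerator and denominator. Dividing top and bottom by n^4, every other term tends to 0, leaving 16/9.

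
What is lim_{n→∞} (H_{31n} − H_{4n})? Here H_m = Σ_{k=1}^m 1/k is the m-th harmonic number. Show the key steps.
lim = ln(31/4)

Euler-Maclaurin gives H_m = ln m + γ + 1/(2m) + O(1/m^2). The γ and O(1/m) terms cancel in the difference:
  H_{31n} − H_{4n} = ln(31n) − ln(4n) + O(1/n) = ln(31/4) + O(1/n).
Hence the limit is ln(31/4).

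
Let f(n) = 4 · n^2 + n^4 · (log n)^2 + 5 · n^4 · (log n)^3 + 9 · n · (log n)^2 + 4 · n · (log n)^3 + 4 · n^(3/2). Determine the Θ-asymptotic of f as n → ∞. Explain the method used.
f(n) ∈ Θ(n^4 · (log n)^3)

Compare the terms by growth order. For large n, n^a · (log n)^b dominates n^a' · (log n)^b' iff a > a', or (a = a' and b > b'). Ranking the 6 terms shows the dominant one is 5 · n^4 · (log n)^3. Hence f(n) ∈ Θ(n^4 · (log n)^3).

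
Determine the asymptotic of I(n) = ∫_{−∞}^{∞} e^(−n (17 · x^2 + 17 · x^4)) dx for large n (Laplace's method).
I(n) ~ sqrt(π/(17n))

φ(x) = 17 · x^2 + 17 · x^4 has its unique global minimum at x* = 0 (since φ'(x) = 34x + 68x^3 = 0 only at x = 0 for real x with both coefficients positive, and φ → ∞ as |x| → ∞). At x* = 0, φ(0) = 0 and φ''(0) = 34. Laplace's method then gives
  I(n) ~ sqrt(2π / (n · φ''(0))) · e^(−n φ(0)) = sqrt(2π / (34n)) = sqrt(π/(17n)).
The 17 · x^4 term contributes only at subleading order (an O(1/n) relative correction).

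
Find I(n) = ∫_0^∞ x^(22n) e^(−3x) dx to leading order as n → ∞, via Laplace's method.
I(n) ~ (sqrt(2π·22n) / 3) · (22n/(3e))^(22n)

Write the integrand as exp(22n ln x − 3x) and set f(x) = 22n ln x − 3x. Then f'(x) = 22n/x − 3 = 0 at x* = 22n/3, and f''(x*) = −22n/x*^2 = −3^2/(22n). Laplace's method (interior maximum) gives
  I(n) ~ e^(f(x*)) · sqrt(2π / |f''(x*)|)
        = exp(22n ln(22n/3) − 22n) · sqrt(2π · 22n / 3^2)
        = (22n/3)^(22n) e^(−22n) · sqrt(2π·22n) / 3
        = (sqrt(2π·22n) / 3) · (22n/(3e))^(22n).
This matches Γ(22n+1)/3^(22n+1) with Stirling applied to Γ.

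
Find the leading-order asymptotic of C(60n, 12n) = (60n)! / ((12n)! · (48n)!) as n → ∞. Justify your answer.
C(60n, 12n) ~ (3125/256)^(12n) · sqrt(5/(8π·12n))

Write N = 12n. Apply Stirling to each factorial:
  (5N)! ~ sqrt(2π·5N) · (5N/e)^(5N),
  N! ~ sqrt(2π N) · (N/e)^N,
  (4N)! ~ sqrt(2π·4N) · (4N/e)^(4N).
The exponential factors combine to (5N)^(5N) / (N^N · (4N)^(4N)) = 5^(5N)/4^(4N) = (5^5/4^4)^N = (3125/256)^N.
The square-root prefactors combine to sqrt(2π·5N) / (sqrt(2π N)·sqrt(2π·4N)) = sqrt(5 / (2π·4·N)) = sqrt(5/(8π·12n)).
Substituting N = 12n: C(60n, 12n) ~ (3125/256)^(12n) · sqrt(5/(8π·12n)).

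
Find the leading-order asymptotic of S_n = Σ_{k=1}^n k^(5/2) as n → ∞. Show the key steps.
S_n ~ (2/7) · n^(7/2)

Integral comparison: Σ_{k=1}^n k^(5/2) = ∫_0^n x^(5/2) dx + O(n^(5/2)). The integral is n^(1 + 5/2) / (1 + 5/2) = n^((5+2)/2) / ((5+2)/2) = (2/7) · n^(7/2).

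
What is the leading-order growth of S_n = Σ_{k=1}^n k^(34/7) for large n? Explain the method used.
S_n ~ (7/41) · n^(41/7)

Integral comparison: Σ_{k=1}^n k^(34/7) = ∫_0^n x^(34/7) dx + O(n^(34/7)). The integral is n^(1 + 34/7) / (1 + 34/7) = n^((34+7)/7) / ((34+7)/7) = (7/41) · n^(41/7).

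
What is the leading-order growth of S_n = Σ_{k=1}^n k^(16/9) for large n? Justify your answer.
S_n ~ (9/25) · n^(25/9)

Integral comparison: Σ_{k=1}^n k^(16/9) = ∫_0^n x^(16/9) dx + O(n^(16/9)). The integral is n^(1 + 16/9) / (1 + 16/9) = n^((16+9)/9) / ((16+9)/9) = (9/25) · n^(25/9).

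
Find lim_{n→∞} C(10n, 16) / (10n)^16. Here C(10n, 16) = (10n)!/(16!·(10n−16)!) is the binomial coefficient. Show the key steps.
lim = 1/16! = 1/20922789888000

With N = 10n → ∞: C(N, 16) / N^16 = [N(N−1)…(N−15)] / (16! · N^16) = (1/16!) · 1 · (1 − 1/(10n)) · … · (1 − 15/(10n)). Each factor → 1 as N → ∞, so the limit is 1/16! = 1/20922789888000.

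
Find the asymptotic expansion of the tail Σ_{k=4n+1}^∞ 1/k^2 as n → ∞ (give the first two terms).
Σ_{k>4n} 1/k^2 = 1/(1 · (4n)) − 1/(2 · (4n)^2) + O(1/(4n)^3)

Compare to the integral: ∫_{4n}^∞ x^(−2) dx = [−x^(−1)/1]_{4n}^∞ = 1/((2−1)·(4n)). The Euler-Maclaurin correction adds −f(4n)/2 = −1/(2·(4n)^2). Euler-Maclaurin then gives
  Σ_{k>4n} 1/k^2 = ∫_{4n}^∞ dx/x^2 − 1/(2·(4n)^2) + O(1/(4n)^3).
(Equivalently this is ζ(2) − Σ_{k≤4n} 1/k^2.)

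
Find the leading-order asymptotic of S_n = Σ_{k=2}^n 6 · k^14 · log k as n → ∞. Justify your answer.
S_n ~ 2 · n^15 log n / 5 − 2 · n^15 / 75

By integral comparison, S_n = ∫_1^n 6 · x^14 · log x dx + O(n^14 · log n). For the integral, ∫ x^14 log x dx = n^15 log n / 15 − n^15/225 (integration by parts). Hence S_n ~ 2 · n^15 log n / 5 − 2 · n^15 / 75.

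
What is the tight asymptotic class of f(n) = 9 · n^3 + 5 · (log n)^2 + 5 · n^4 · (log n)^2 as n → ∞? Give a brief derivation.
f(n) ∈ Θ(n^4 · (log n)^2)

Compare the terms by growth order. For large n, n^a · (log n)^b dominates n^a' · (log n)^b' iff a > a', or (a = a' and b > b'). Ranking the 3 terms shows the dominant one is 5 · n^4 · (log n)^2. Hence f(n) ∈ Θ(n^4 · (log n)^2).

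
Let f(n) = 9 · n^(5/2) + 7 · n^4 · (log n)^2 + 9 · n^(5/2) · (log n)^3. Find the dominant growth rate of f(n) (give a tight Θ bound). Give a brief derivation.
f(n) ∈ Θ(n^4 · (log n)^2)

Compare the terms by growth order. For large n, n^a · (log n)^b dominates n^a' · (log n)^b' iff a > a', or (a = a' and b > b'). Ranking the 3 terms shows the dominant one is 7 · n^4 · (log n)^2. Hence f(n) ∈ Θ(n^4 · (log n)^2).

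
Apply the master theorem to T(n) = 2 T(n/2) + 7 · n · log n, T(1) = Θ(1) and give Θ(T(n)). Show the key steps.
T(n) = Θ(n · (log n)^2)

Here log_2 2 = 1 and f(n) = 7 · n · log n = Θ(n^(log_2 2) · (log n)^1). This is the extended Case 2 of the master theorem (f matches the critical exponent up to log factors), giving T(n) = Θ(n^(log_2 2) · (log n)^(1+1)) = Θ(n · (log n)^2).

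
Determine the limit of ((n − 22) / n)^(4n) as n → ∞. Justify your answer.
lim = e^(−88)

Rewrite as (1 − 22/n)^(4n). By the standard limit (1 + x/n)^n → e^x, we have (1 − 22/n)^n → e^(−22), and raising to the 4th power gives e^(−88).
More precisely, ln[(1 − 22/n)^(4n)] = 4n · ln(1 − 22/n) = 4n · (-22/n + O(1/n^2)) = -88 + O(1/n) → -88.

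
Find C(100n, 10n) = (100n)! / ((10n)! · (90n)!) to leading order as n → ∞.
C(100n, 10n) ~ (10000000000/387420489)^(10n) · sqrt(5/(9π·10n))

Write N = 10n. Apply Stirling to each factorial:
  (10N)! ~ sqrt(2π·10N) · (10N/e)^(10N),
  N! ~ sqrt(2π N) · (N/e)^N,
  (9N)! ~ sqrt(2π·9N) · (9N/e)^(9N).
The exponential factors combine to (10N)^(10N) / (N^N · (9N)^(9N)) = 10^(10N)/9^(9N) = (10^10/9^9)^N = (10000000000/387420489)^N.
The square-root prefactors combine to sqrt(2π·10N) / (sqrt(2π N)·sqrt(2π·9N)) = sqrt(10 / (2π·9·N)) = sqrt(5/(9π·10n)).
Substituting N = 10n: C(100n, 10n) ~ (10000000000/387420489)^(10n) · sqrt(5/(9π·10n)).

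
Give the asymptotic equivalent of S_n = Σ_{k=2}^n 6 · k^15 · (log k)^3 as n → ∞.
S_n ~ 3 · n^16 · (log n)^3 / 8

By integral comparison, S_n = ∫_1^n 6 · x^15 · (log x)^3 dx + O(n^15 · (log n)^3). For the integral, the leading term of ∫_1^n x^15 (log x)^3 dx is n^16/16 · (log n)^3 (by repeated integration by parts; each step lowers the log-exponent and produces a relatively O(1/log n) correction). Hence S_n ~ 3 · n^16 · (log n)^3 / 8.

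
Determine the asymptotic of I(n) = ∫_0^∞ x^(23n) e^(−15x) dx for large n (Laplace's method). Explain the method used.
I(n) ~ (sqrt(2π·23n) / 15) · (23n/(15e))^(23n)

Write the integrand as exp(23n ln x − 15x) and set f(x) = 23n ln x − 15x. Then f'(x) = 23n/x − 15 = 0 at x* = 23n/15, and f''(x*) = −23n/x*^2 = −15^2/(23n). Laplace's method (interior maximum) gives
  I(n) ~ e^(f(x*)) · sqrt(2π / |f''(x*)|)
        = exp(23n ln(23n/15) − 23n) · sqrt(2π · 23n / 15^2)
        = (23n/15)^(23n) e^(−23n) · sqrt(2π·23n) / 15
        = (sqrt(2π·23n) / 15) · (23n/(15e))^(23n).
This matches Γ(23n+1)/15^(23n+1) with Stirling applied to Γ.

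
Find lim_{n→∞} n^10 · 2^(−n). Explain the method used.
lim = 0

Exponentials with base > 1 dominate every fixed polynomial: for any fixed c, n^c / 2^n → 0 as n → ∞ (e.g. by the ratio test, or by writing 2^n = e^(n ln 2) and noting e^(n ln 2) / n^c → ∞). Hence n^10 · 2^(−n) = n^10 / 2^n → 0.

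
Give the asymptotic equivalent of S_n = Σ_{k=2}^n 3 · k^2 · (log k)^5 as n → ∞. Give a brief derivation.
S_n ~ n^3 · (log n)^5

By integral comparison, S_n = ∫_1^n 3 · x^2 · (log x)^5 dx + O(n^2 · (log n)^5). For the integral, the leading term of ∫_1^n x^2 (log x)^5 dx is n^3/3 · (log n)^5 (by repeated integration by parts; each step lowers the log-exponent and produces a relatively O(1/log n) correction). Hence S_n ~ n^3 · (log n)^5.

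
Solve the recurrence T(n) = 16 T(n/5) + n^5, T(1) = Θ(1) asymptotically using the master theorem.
T(n) = Θ(n^5)

log_5 16 ≈ 1.723. f(n) = n^5 dominates n^(log_5 16) since 5 > 1.723, and the regularity condition a·f(n/b) = 16·(n/5)^5 = (16/3125)·n^5 ≤ c·f(n) holds with c = 16/3125 ≈ 0.00512 < 1. So this is Case 3: T(n) = Θ(f(n)) = Θ(n^5).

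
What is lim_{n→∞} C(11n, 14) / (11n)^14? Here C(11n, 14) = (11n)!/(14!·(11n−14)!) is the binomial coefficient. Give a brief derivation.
lim = 1/14! = 1/87178291200

With N = 11n → ∞: C(N, 14) / N^14 = [N(N−1)…(N−13)] / (14! · N^14) = (1/14!) · 1 · (1 − 1/(11n)) · … · (1 − 13/(11n)). Each factor → 1 as N → ∞, so the limit is 1/14! = 1/87178291200.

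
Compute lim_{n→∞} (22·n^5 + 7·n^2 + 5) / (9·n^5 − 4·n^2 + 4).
lim = 22/9

For large n the leading n^5 terms dominate both numerator and denominator. Dividing top and bottom by n^5, every other term tends to 0, leaving 22/9.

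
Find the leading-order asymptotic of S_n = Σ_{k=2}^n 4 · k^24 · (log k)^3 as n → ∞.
S_n ~ 4 · n^25 · (log n)^3 / 25

By integral comparison, S_n = ∫_1^n 4 · x^24 · (log x)^3 dx + O(n^24 · (log n)^3). For the integral, the leading term of ∫_1^n x^24 (log x)^3 dx is n^25/25 · (log n)^3 (by repeated integration by parts; each step lowers the log-exponent and produces a relatively O(1/log n) correction). Hence S_n ~ 4 · n^25 · (log n)^3 / 25.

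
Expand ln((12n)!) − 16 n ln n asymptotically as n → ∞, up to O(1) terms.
ln((12n)!) − 16 n ln n = −4 n ln n + 12(ln 12 − 1) n + (1/2) ln(2π·12n) + O(1/n)

Stirling: ln((12n)!) = 12n ln(12n) − 12n + (1/2) ln(2π·12n) + O(1/n).
Expand 12n ln(12n) = 12n (ln n + ln 12) = 12n ln n + 12n ln 12.
Subtract 16n ln n: leading term is (12 − 16) n ln n = −4 n ln n. The next term is 12n ln 12 − 12n = 12(ln 12 − 1) n. Then the (1/2) ln(2π·12n) correction.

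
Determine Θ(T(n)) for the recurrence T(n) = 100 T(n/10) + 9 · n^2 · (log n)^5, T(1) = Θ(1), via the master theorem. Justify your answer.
T(n) = Θ(n^2 · (log n)^6)

Here log_10 100 = 2 and f(n) = 9 · n^2 · (log n)^5 = Θ(n^(log_10 100) · (log n)^5). This is the extended Case 2 of the master theorem (f matches the critical exponent up to log factors), giving T(n) = Θ(n^(log_10 100) · (log n)^(5+1)) = Θ(n^2 · (log n)^6).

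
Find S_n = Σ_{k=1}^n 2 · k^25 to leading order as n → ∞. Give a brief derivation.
S_n ~ n^26 / 13

By integral comparison (Euler-Maclaurin), Σ_{k=1}^n 2 · k^25 = 2 · ∫_0^n x^25 dx + O(n^25) = 2 · n^26/26 = n^26 / 13 + O(n^25). (Equivalently, Faulhaber's formula gives the same leading term.)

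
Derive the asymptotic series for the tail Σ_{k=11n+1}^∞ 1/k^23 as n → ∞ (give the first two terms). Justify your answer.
Σ_{k>11n} 1/k^23 = 1/(22 · (11n)^22) − 1/(2 · (11n)^23) + O(1/(11n)^24)

Compare to the integral: ∫_{11n}^∞ x^(−23) dx = [−x^(−22)/22]_{11n}^∞ = 1/((23−1)·(11n)^22). The Euler-Maclaurin correction adds −f(11n)/2 = −1/(2·(11n)^23). Euler-Maclaurin then gives
  Σ_{k>11n} 1/k^23 = ∫_{11n}^∞ dx/x^23 − 1/(2·(11n)^23) + O(1/(11n)^24).
(Equivalently this is ζ(23) − Σ_{k≤11n} 1/k^23.)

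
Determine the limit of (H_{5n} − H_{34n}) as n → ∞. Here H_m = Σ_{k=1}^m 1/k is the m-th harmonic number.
lim = ln(5/34)

Euler-Maclaurin gives H_m = ln m + γ + 1/(2m) + O(1/m^2). The γ and O(1/m) terms cancel in the difference:
  H_{5n} − H_{34n} = ln(5n) − ln(34n) + O(1/n) = ln(5/34) + O(1/n).
Hence the limit is ln(5/34).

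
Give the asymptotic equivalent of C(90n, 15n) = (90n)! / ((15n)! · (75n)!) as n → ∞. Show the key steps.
C(90n, 15n) ~ (46656/3125)^(15n) · sqrt(3/(5π·15n))

Write N = 15n. Apply Stirling to each factorial:
  (6N)! ~ sqrt(2π·6N) · (6N/e)^(6N),
  N! ~ sqrt(2π N) · (N/e)^N,
  (5N)! ~ sqrt(2π·5N) · (5N/e)^(5N).
The exponential factors combine to (6N)^(6N) / (N^N · (5N)^(5N)) = 6^(6N)/5^(5N) = (6^6/5^5)^N = (46656/3125)^N.
The square-root prefactors combine to sqrt(2π·6N) / (sqrt(2π N)·sqrt(2π·5N)) = sqrt(6 / (2π·5·N)) = sqrt(3/(5π·15n)).
Substituting N = 15n: C(90n, 15n) ~ (46656/3125)^(15n) · sqrt(3/(5π·15n)).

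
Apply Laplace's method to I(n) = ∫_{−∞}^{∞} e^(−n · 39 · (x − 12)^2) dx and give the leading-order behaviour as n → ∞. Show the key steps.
I(n) = sqrt(π/(39n))

Here φ(x) = 39 · (x − 12)^2 has its unique minimum at x* = 12 with φ(x*) = 0 and φ''(x*) = 78. Laplace's method gives
  I(n) ~ e^(−n φ(x*)) · sqrt(2π / (n · φ''(x*))) = sqrt(2π / (78n)) = sqrt(π/(39n)).
This is exact: substituting u = (x − 12)·sqrt(39n) gives I(n) = (1/sqrt(39n)) ∫_{−∞}^{∞} e^(−u^2) du = sqrt(π/(39n)).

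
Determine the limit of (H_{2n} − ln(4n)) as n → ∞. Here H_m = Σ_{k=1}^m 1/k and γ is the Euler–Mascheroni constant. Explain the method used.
lim = −ln 2 + γ

By Euler-Maclaurin, H_m = ln m + γ + O(1/m). So
  H_{2n} − ln(4n) = ln(2n) + γ − ln(4n) + O(1/n)
                       = ln(2/4) + γ + O(1/n).
Hence the limit is ln(2/4) + γ (= −ln 2).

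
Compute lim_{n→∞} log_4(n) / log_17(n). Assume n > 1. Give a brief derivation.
lim = ln(17) / ln(4) = log_4(17)

Change of base: log_4(n) = ln n / ln 4 and log_17(n) = ln n / ln 17. The ratio is (ln n / ln 4) · (ln 17 / ln n) = ln 17 / ln 4, a constant independent of n. So the limit is ln 17 / ln 4 = log_4(17).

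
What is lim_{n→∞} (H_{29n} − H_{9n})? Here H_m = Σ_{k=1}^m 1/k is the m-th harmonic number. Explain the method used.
lim = ln(29/9)

Euler-Maclaurin gives H_m = ln m + γ + 1/(2m) + O(1/m^2). The γ and O(1/m) terms cancel in the difference:
  H_{29n} − H_{9n} = ln(29n) − ln(9n) + O(1/n) = ln(29/9) + O(1/n).
Hence the limit is ln(29/9).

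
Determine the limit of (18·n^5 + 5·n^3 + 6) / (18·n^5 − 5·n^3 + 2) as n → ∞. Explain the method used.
lim = 18/18 = 1

For large n the leading n^5 terms dominate both numerator and denominator. Dividing top and bottom by n^5, every other term tends to 0, leaving 18/18 = 1.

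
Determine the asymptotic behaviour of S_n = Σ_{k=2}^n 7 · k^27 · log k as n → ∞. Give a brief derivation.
S_n ~ n^28 log n / 4 − n^28 / 112

By integral comparison, S_n = ∫_1^n 7 · x^27 · log x dx + O(n^27 · log n). For the integral, ∫ x^27 log x dx = n^28 log n / 28 − n^28/784 (integration by parts). Hence S_n ~ n^28 log n / 4 − n^28 / 112.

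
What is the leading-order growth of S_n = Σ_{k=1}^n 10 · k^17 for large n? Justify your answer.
S_n ~ 5 · n^18 / 9

By integral comparison (Euler-Maclaurin), Σ_{k=1}^n 10 · k^17 = 10 · ∫_0^n x^17 dx + O(n^17) = 10 · n^18/18 = 5 · n^18 / 9 + O(n^17). (Equivalently, Faulhaber's formula gives the same leading term.)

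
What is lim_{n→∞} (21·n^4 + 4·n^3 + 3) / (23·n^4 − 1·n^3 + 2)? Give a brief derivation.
lim = 21/23

For large n the leading n^4 terms dominate both numerator and denominator. Dividing top and bottom by n^4, every other term tends to 0, leaving 21/23.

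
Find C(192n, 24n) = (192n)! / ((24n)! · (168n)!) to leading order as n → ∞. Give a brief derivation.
C(192n, 24n) ~ (16777216/823543)^(24n) · sqrt(4/(7π·24n))

Write N = 24n. Apply Stirling to each factorial:
  (8N)! ~ sqrt(2π·8N) · (8N/e)^(8N),
  N! ~ sqrt(2π N) · (N/e)^N,
  (7N)! ~ sqrt(2π·7N) · (7N/e)^(7N).
The exponential factors combine to (8N)^(8N) / (N^N · (7N)^(7N)) = 8^(8N)/7^(7N) = (8^8/7^7)^N = (16777216/823543)^N.
The square-root prefactors combine to sqrt(2π·8N) / (sqrt(2π N)·sqrt(2π·7N)) = sqrt(8 / (2π·7·N)) = sqrt(4/(7π·24n)).
Substituting N = 24n: C(192n, 24n) ~ (16777216/823543)^(24n) · sqrt(4/(7π·24n)).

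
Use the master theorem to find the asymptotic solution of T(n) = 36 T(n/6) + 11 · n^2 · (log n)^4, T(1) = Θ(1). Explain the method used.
T(n) = Θ(n^2 · (log n)^5)

Here log_6 36 = 2 and f(n) = 11 · n^2 · (log n)^4 = Θ(n^(log_6 36) · (log n)^4). This is the extended Case 2 of the master theorem (f matches the critical exponent up to log factors), giving T(n) = Θ(n^(log_6 36) · (log n)^(4+1)) = Θ(n^2 · (log n)^5).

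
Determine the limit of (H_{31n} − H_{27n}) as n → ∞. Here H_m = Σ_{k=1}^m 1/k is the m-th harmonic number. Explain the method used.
lim = ln(31/27)

Euler-Maclaurin gives H_m = ln m + γ + 1/(2m) + O(1/m^2). The γ and O(1/m) terms cancel in the difference:
  H_{31n} − H_{27n} = ln(31n) − ln(27n) + O(1/n) = ln(31/27) + O(1/n).
Hence the limit is ln(31/27).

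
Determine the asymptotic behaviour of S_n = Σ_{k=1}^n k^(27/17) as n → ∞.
S_n ~ (17/44) · n^(44/17)

Integral comparison: Σ_{k=1}^n k^(27/17) = ∫_0^n x^(27/17) dx + O(n^(27/17)). The integral is n^(1 + 27/17) / (1 + 27/17) = n^((27+17)/17) / ((27+17)/17) = (17/44) · n^(44/17).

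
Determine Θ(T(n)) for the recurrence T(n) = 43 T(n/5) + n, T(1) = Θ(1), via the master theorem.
T(n) = Θ(n^(log_5 43))

Master theorem: compare f(n) = n to n^(log_5 43) where log_5 43 ≈ 2.337. Since 1 < log_5 43, we have f(n) = O(n^(log_5 43 − ε)) for some ε > 0 — Case 1. Hence T(n) = Θ(n^(log_5 43)).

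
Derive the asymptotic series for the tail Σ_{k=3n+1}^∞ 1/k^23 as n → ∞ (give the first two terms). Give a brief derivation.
Σ_{k>3n} 1/k^23 = 1/(22 · (3n)^22) − 1/(2 · (3n)^23) + O(1/(3n)^24)

Compare to the integral: ∫_{3n}^∞ x^(−23) dx = [−x^(−22)/22]_{3n}^∞ = 1/((23−1)·(3n)^22). The Euler-Maclaurin correction adds −f(3n)/2 = −1/(2·(3n)^23). Euler-Maclaurin then gives
  Σ_{k>3n} 1/k^23 = ∫_{3n}^∞ dx/x^23 − 1/(2·(3n)^23) + O(1/(3n)^24).
(Equivalently this is ζ(23) − Σ_{k≤3n} 1/k^23.)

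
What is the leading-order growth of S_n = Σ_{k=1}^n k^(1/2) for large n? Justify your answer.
S_n ~ (2/3) · n^(3/2)

Integral comparison: Σ_{k=1}^n k^(1/2) = ∫_0^n x^(1/2) dx + O(n^(1/2)). The integral is n^(1 + 1/2) / (1 + 1/2) = n^((1+2)/2) / ((1+2)/2) = (2/3) · n^(3/2).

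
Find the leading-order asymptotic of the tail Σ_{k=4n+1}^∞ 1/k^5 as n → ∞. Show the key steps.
Σ_{k>4n} 1/k^5 ~ 1/(4 · (4n)^4)

Compare to the integral: ∫_{4n}^∞ x^(−5) dx = [−x^(−4)/4]_{4n}^∞ = 1/((5−1)·(4n)^4). Euler-Maclaurin then gives
  Σ_{k>4n} 1/k^5 = ∫_{4n}^∞ dx/x^5 − 1/(2·(4n)^5) + O(1/(4n)^6).
(Equivalently this is ζ(5) − Σ_{k≤4n} 1/k^5.)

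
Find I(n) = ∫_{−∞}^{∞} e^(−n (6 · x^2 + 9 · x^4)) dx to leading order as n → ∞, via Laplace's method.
I(n) ~ sqrt(π/(6n))

φ(x) = 6 · x^2 + 9 · x^4 has its unique global minimum at x* = 0 (since φ'(x) = 12x + 36x^3 = 0 only at x = 0 for real x with both coefficients positive, and φ → ∞ as |x| → ∞). At x* = 0, φ(0) = 0 and φ''(0) = 12. Laplace's method then gives
  I(n) ~ sqrt(2π / (n · φ''(0))) · e^(−n φ(0)) = sqrt(2π / (12n)) = sqrt(π/(6n)).
The 9 · x^4 term contributes only at subleading order (an O(1/n) relative correction).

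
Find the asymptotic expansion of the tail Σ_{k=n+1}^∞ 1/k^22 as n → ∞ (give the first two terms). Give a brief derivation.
Σ_{k>n} 1/k^22 = 1/(21 · n^21) − 1/(2 · n^22) + O(1/n^23)

Compare to the integral: ∫_{n}^∞ x^(−22) dx = [−x^(−21)/21]_{n}^∞ = 1/((22−1)·n^21). The Euler-Maclaurin correction adds −f(n)/2 = −1/(2·n^22). Euler-Maclaurin then gives
  Σ_{k>n} 1/k^22 = ∫_{n}^∞ dx/x^22 − 1/(2·n^22) + O(1/n^23).
(Equivalently this is ζ(22) − Σ_{k≤n} 1/k^22.)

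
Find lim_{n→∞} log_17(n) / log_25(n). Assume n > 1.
lim = ln(25) / ln(17) = log_17(25)

Change of base: log_17(n) = ln n / ln 17 and log_25(n) = ln n / ln 25. The ratio is (ln n / ln 17) · (ln 25 / ln n) = ln 25 / ln 17, a constant independent of n. So the limit is ln 25 / ln 17 = log_17(25).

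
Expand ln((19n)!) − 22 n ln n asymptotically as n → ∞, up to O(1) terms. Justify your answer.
ln((19n)!) − 22 n ln n = −3 n ln n + 19(ln 19 − 1) n + (1/2) ln(2π·19n) + O(1/n)

Stirling: ln((19n)!) = 19n ln(19n) − 19n + (1/2) ln(2π·19n) + O(1/n).
Expand 19n ln(19n) = 19n (ln n + ln 19) = 19n ln n + 19n ln 19.
Subtract 22n ln n: leading term is (19 − 22) n ln n = −3 n ln n. The next term is 19n ln 19 − 19n = 19(ln 19 − 1) n. Then the (1/2) ln(2π·19n) correction.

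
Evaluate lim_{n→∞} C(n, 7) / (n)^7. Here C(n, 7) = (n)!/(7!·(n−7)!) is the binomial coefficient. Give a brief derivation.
lim = 1/7! = 1/5040

With N = n → ∞: C(N, 7) / N^7 = [N(N−1)…(N−6)] / (7! · N^7) = (1/7!) · 1 · (1 − 1/n) · … · (1 − 6/n). Each factor → 1 as N → ∞, so the limit is 1/7! = 1/5040.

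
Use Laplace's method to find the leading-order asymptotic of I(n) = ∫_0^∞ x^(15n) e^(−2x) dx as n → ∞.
I(n) ~ (sqrt(2π·15n) / 2) · (15n/(2e))^(15n)

Write the integrand as exp(15n ln x − 2x) and set f(x) = 15n ln x − 2x. Then f'(x) = 15n/x − 2 = 0 at x* = 15n/2, and f''(x*) = −15n/x*^2 = −2^2/(15n). Laplace's method (interior maximum) gives
  I(n) ~ e^(f(x*)) · sqrt(2π / |f''(x*)|)
        = exp(15n ln(15n/2) − 15n) · sqrt(2π · 15n / 2^2)
        = (15n/2)^(15n) e^(−15n) · sqrt(2π·15n) / 2
        = (sqrt(2π·15n) / 2) · (15n/(2e))^(15n).
This matches Γ(15n+1)/2^(15n+1) with Stirling applied to Γ.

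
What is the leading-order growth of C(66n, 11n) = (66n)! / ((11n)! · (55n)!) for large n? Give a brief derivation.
C(66n, 11n) ~ (46656/3125)^(11n) · sqrt(3/(5π·11n))

Write N = 11n. Apply Stirling to each factorial:
  (6N)! ~ sqrt(2π·6N) · (6N/e)^(6N),
  N! ~ sqrt(2π N) · (N/e)^N,
  (5N)! ~ sqrt(2π·5N) · (5N/e)^(5N).
The exponential factors combine to (6N)^(6N) / (N^N · (5N)^(5N)) = 6^(6N)/5^(5N) = (6^6/5^5)^N = (46656/3125)^N.
The square-root prefactors combine to sqrt(2π·6N) / (sqrt(2π N)·sqrt(2π·5N)) = sqrt(6 / (2π·5·N)) = sqrt(3/(5π·11n)).
Substituting N = 11n: C(66n, 11n) ~ (46656/3125)^(11n) · sqrt(3/(5π·11n)).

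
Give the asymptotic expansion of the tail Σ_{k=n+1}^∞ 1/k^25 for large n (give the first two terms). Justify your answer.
Σ_{k>n} 1/k^25 = 1/(24 · n^24) − 1/(2 · n^25) + O(1/n^26)

Compare to the integral: ∫_{n}^∞ x^(−25) dx = [−x^(−24)/24]_{n}^∞ = 1/((25−1)·n^24). The Euler-Maclaurin correction adds −f(n)/2 = −1/(2·n^25). Euler-Maclaurin then gives
  Σ_{k>n} 1/k^25 = ∫_{n}^∞ dx/x^25 − 1/(2·n^25) + O(1/n^26).
(Equivalently this is ζ(25) − Σ_{k≤n} 1/k^25.)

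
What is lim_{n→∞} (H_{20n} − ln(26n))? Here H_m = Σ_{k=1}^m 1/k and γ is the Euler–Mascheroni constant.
lim = ln(10/13) + γ

By Euler-Maclaurin, H_m = ln m + γ + O(1/m). So
  H_{20n} − ln(26n) = ln(20n) + γ − ln(26n) + O(1/n)
                       = ln(20/26) + γ + O(1/n).
Hence the limit is ln(20/26) + γ (= ln(10/13)).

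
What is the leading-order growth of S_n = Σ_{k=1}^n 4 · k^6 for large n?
S_n ~ 4 · n^7 / 7

By integral comparison (Euler-Maclaurin), Σ_{k=1}^n 4 · k^6 = 4 · ∫_0^n x^6 dx + O(n^6) = 4 · n^7/7 + O(n^6). (Equivalently, Faulhaber's formula gives the same leading term.)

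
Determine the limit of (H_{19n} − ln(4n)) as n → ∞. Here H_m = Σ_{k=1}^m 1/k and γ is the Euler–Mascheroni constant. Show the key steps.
lim = ln(19/4) + γ

By Euler-Maclaurin, H_m = ln m + γ + O(1/m). So
  H_{19n} − ln(4n) = ln(19n) + γ − ln(4n) + O(1/n)
                       = ln(19/4) + γ + O(1/n).
Hence the limit is ln(19/4) + γ.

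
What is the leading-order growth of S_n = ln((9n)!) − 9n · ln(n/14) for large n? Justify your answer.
S_n ~ 9n · (ln 126 − 1) + O(ln n)

Stirling: ln((9n)!) = 9n ln(9n) − 9n + O(ln n).
  S_n = 9n ln(9n) − 9n − 9n ln(n/14) + O(ln n)
      = 9n ln(9n) − 9n ln n + 9n ln 14 − 9n + O(ln n)
      = 9n ln 9 + 9n ln 14 − 9n + O(ln n)
      = 9n (ln 126 − 1) + O(ln n).
Numerically ln(126) − 1 ≈ 3.8363.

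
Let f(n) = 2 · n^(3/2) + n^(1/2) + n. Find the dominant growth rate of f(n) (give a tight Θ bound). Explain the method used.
f(n) ∈ Θ(n^(3/2))

Compare the terms by growth order. For large n, n^a · (log n)^b dominates n^a' · (log n)^b' iff a > a', or (a = a' and b > b'). Ranking the 3 terms shows the dominant one is 2 · n^(3/2). Hence f(n) ∈ Θ(n^(3/2)).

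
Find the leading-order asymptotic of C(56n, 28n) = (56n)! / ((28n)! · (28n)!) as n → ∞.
C(56n, 28n) ~ (4)^(28n) · sqrt(1/(π·28n))

Write N = 28n. Apply Stirling to each factorial:
  (2N)! ~ sqrt(2π·2N) · (2N/e)^(2N),
  N! ~ sqrt(2π N) · (N/e)^N,
  (1N)! ~ sqrt(2π·1N) · (1N/e)^(1N).
The exponential factors combine to (2N)^(2N) / (N^N · (1N)^(1N)) = 2^(2N)/1^(1N) = (2^2/1^1)^N = (4)^N.
The square-root prefactors combine to sqrt(2π·2N) / (sqrt(2π N)·sqrt(2π·1N)) = sqrt(2 / (2π·1·N)) = sqrt(1/(π·28n)).
Substituting N = 28n: C(56n, 28n) ~ (4)^(28n) · sqrt(1/(π·28n)).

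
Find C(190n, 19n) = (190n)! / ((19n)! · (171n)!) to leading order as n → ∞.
C(190n, 19n) ~ (10000000000/387420489)^(19n) · sqrt(5/(9π·19n))

Write N = 19n. Apply Stirling to each factorial:
  (10N)! ~ sqrt(2π·10N) · (10N/e)^(10N),
  N! ~ sqrt(2π N) · (N/e)^N,
  (9N)! ~ sqrt(2π·9N) · (9N/e)^(9N).
The exponential factors combine to (10N)^(10N) / (N^N · (9N)^(9N)) = 10^(10N)/9^(9N) = (10^10/9^9)^N = (10000000000/387420489)^N.
The square-root prefactors combine to sqrt(2π·10N) / (sqrt(2π N)·sqrt(2π·9N)) = sqrt(10 / (2π·9·N)) = sqrt(5/(9π·19n)).
Substituting N = 19n: C(190n, 19n) ~ (10000000000/387420489)^(19n) · sqrt(5/(9π·19n)).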